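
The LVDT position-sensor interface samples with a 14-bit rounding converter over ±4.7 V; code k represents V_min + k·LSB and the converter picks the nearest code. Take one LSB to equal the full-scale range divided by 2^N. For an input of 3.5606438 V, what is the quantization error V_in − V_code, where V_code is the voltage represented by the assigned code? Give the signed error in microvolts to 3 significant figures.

+72.5 µV

Full-scale range = 4.7 V − (-4.7 V) = 9.4 V. LSB = 9.4 V / 2^14 ≈ 0.5737 mV.
(V_in − V_min)/LSB = (3.5606438 − (-4.7)) × 16384/9.4 = 14398.1264 → nearest code k = 14398.
V_code = -4.7 + (14398/16384) × 9.4 = 3.5605712891 V.
V_in − V_code = 3.5606438 − (3.5605712891) = +72.5 µV.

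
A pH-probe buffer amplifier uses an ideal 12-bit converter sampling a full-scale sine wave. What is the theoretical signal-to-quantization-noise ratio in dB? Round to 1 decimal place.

74.0 dB

SNR = 6.02·12 + 1.76 = 74.00 dB.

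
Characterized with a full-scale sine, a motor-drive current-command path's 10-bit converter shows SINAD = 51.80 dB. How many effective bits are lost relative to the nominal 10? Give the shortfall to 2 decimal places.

ENOB = (SINAD − 1.76)/6.02 = (51.80 − 1.76)/6.02 = 8.3123 bits.
10 − 8.3123 = 1.69 bits below nominal.

1.69 bits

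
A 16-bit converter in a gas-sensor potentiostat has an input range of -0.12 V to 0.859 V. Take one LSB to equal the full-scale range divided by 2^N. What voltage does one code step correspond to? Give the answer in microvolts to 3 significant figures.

14.9 µV

Span: 0.859 V − (-0.12 V) = 0.979 V.
2^16 = 65536 levels.
Step size = 0.979/65536 V = 14.9 µV.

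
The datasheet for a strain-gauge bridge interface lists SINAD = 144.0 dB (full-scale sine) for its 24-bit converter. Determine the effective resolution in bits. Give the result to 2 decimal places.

23.63 bits

Inverting SNR = 6.02 N + 1.76: N_eff = (144.0 − 1.76)/6.02 = 23.6279.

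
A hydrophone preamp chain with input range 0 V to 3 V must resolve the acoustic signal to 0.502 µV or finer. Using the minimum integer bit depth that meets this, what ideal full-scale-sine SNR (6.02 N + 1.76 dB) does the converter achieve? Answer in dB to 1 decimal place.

Span = 3 V.
Required number of levels: 3/0.502 µV = 5.9761e6; smallest N with 2^N ≥ that is 23.
SNR = 6.02 × 23 + 1.76 = 140.22 dB.

140.2 dB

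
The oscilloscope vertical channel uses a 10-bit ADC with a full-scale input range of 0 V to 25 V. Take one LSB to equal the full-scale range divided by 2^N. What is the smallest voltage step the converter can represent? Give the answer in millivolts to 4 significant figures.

24.41 mV

Full-scale range = 25 V.
Number of codes = 2^10 = 1024.
One LSB is 25 V / 1024 = 24.41 mV.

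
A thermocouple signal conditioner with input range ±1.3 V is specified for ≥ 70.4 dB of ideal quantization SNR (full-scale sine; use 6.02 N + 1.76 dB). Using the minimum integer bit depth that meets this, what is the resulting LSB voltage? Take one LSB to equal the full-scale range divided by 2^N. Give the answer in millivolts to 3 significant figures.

0.635 mV

The full-scale span is 1.3 − (-1.3) = 2.6 V.
N ≥ (70.4 − 1.76)/6.02 = 11.402 → N_min = 12.
Step size = 2.6/4096 V = 0.635 mV.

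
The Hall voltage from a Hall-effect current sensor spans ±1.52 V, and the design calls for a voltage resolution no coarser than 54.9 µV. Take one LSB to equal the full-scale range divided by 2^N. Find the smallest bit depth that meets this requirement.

Span: 1.52 V − (-1.52 V) = 3.04 V.
3.04 V / 54.9 µV = 55370. Since 2^15 = 32768 and 2^16 = 65536, N = 16.

16 bits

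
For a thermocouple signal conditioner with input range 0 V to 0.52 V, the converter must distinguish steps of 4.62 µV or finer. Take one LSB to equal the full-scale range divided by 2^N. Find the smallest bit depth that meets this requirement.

17 bits

Full-scale range = 0.52 V.
Required number of levels: 0.52/4.62 µV = 112550; smallest N with 2^N ≥ that is 17.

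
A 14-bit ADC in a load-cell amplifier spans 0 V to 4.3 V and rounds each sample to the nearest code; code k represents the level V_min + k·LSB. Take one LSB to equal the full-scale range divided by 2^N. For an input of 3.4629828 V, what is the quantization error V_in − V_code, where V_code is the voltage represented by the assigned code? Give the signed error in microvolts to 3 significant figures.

V_FS = 4.3 V. LSB = 4.3 V / 2^14 ≈ 262.5 µV.
(V_in − V_min)/LSB = (3.4629828 − (0)) × 16384/4.3 = 13194.7698 → nearest code k = 13195.
V_code = 0 + (13195/16384) × 4.3 = 3.4630432129 V.
V_in − V_code = 3.4629828 − (3.4630432129) = −60.4 µV.

−60.4 µV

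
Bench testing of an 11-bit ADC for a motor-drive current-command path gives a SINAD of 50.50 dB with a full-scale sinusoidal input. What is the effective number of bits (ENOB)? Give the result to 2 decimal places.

Inverting SNR = 6.02 N + 1.76: N_eff = (50.50 − 1.76)/6.02 = 8.0963.

8.10 bits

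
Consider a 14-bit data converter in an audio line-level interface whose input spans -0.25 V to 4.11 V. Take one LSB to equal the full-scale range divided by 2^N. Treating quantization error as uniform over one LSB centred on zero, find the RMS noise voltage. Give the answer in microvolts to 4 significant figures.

Range = 4.11 − (-0.25) = 4.36 V.
LSB = 4.36 V ÷ 2^14 = 4.36/16384 V = 266.113 µV.
RMS of a uniform error over width LSB is LSB/√12 = 76.82 µV.

76.82 µV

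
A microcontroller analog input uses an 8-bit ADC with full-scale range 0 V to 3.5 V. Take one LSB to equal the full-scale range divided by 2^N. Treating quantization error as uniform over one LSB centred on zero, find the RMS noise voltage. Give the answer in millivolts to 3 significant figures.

3.95 mV

V_FS = 3.5 V.
LSB = 3.5 V / 2^8 = 13.672 mV.
σ_q = LSB/√12 = 13.672 mV/3.4641 = 3.95 mV.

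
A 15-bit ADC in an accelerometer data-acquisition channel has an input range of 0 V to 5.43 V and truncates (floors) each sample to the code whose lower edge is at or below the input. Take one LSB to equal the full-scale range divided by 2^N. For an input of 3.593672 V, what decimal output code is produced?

21686

V_FS = 5.43 V. LSB = 5.43 V / 2^15 ≈ 165.7 µV.
code = ⌊(V_in − V_min)/LSB⌋ = ⌊(V_in − V_min) × 2^15 / range⌋
     = ⌊(3.593672 − (0)) × 32768 / 5.43⌋ = ⌊3.593672 × 32768/5.43⌋
     = ⌊21686.454⌋ = 21686.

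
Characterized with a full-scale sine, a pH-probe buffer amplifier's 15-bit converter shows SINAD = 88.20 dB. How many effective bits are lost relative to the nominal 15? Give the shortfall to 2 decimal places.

N_eff = (88.20 − 1.76)/6.02 = 14.3588 bits.
Shortfall = 15 − 14.3588 = 0.6412 bits.

0.64 bits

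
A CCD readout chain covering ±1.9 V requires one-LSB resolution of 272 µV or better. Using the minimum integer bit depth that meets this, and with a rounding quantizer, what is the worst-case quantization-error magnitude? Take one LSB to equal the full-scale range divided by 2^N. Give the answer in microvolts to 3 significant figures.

Span: 1.9 V − (-1.9 V) = 3.8 V.
3.8 V / 272 µV = 13970. Since 2^13 = 8192 and 2^14 = 16384, N = 14.
LSB = 3.8 V / 2^14 = 231.93 µV.
Max error for round-to-nearest is LSB/2 = 116 µV.

116 µV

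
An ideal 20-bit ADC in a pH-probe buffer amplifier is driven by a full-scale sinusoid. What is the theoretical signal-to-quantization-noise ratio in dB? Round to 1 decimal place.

122.2 dB

6.02(20) + 1.76 = 120.40 + 1.76 = 122.16 dB.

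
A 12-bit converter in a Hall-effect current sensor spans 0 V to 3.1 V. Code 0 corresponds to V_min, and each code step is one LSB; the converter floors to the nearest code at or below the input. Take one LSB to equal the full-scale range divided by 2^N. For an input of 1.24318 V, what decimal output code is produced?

1642

Full-scale range = 3.1 V. LSB = 3.1 V / 2^12 ≈ 0.7568 mV.
(V_in − V_min) × 2^12/range = (1.24318 − (0)) × 4096/3.1 = 1642.602.
Floor → code = 1642.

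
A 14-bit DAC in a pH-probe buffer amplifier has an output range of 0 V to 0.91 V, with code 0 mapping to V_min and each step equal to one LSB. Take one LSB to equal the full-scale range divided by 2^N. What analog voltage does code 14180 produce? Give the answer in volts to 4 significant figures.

Full-scale range = 0.91 V. LSB = 0.91 V / 2^14.
Output = V_min + (14180/16384) × range = 0 + 0.865479 × 0.91 V
      = 0 V + 0.787585 V = 0.787585 V.

0.7876 V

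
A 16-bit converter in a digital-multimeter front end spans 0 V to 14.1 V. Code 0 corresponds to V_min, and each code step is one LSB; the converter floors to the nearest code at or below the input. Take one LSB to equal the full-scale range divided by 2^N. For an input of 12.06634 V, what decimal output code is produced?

Range is 14.1 V. LSB = 14.1 V / 2^16 ≈ 215.1 µV.
(V_in − V_min) × 2^16/range = (12.06634 − (0)) × 65536/14.1 = 56083.664.
Floor → code = 56083.

56083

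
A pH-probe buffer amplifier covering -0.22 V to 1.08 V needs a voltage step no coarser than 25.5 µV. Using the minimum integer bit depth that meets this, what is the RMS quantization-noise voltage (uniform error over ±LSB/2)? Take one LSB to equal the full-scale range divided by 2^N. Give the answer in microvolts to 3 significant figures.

Span: 1.08 V − (-0.22 V) = 1.3 V.
Levels needed ≥ 1.3/25.5 µV = 50980. 2^16 = 65536 suffices, so N_min = 16.
LSB = 1.3 V ÷ 2^16 = 1.3/65536 V = 19.836 µV.
RMS noise = LSB/√12 = 5.73 µV.

5.73 µV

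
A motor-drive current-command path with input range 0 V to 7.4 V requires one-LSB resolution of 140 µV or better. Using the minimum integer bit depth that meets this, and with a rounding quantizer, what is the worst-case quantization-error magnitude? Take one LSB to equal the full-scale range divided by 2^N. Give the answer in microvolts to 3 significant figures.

Span = 7.4 V.
Need 2^N ≥ 7.4 V / 140 µV = 52860 → N_min = 16.
Step size = 7.4/65536 V = 112.92 µV.
Max error for round-to-nearest is LSB/2 = 56.5 µV.

56.5 µV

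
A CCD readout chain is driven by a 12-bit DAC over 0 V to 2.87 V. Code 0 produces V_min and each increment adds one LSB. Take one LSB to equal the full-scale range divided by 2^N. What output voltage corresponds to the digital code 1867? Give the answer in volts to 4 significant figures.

1.308 V

V_FS = 2.87 V. LSB = 2.87 V / 2^12.
V_out = 0 + 1867 × (2.87/4096) V
      = 0 V + 1.30818 V = 1.30818 V.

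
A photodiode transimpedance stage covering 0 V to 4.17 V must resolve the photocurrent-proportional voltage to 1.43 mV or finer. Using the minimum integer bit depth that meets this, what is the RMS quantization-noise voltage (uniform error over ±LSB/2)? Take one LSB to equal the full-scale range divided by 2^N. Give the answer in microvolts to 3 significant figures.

Range is 4.17 V.
Required number of levels: 4.17/1.43 mV = 2916.1; smallest N with 2^N ≥ that is 12.
LSB = 4.17 V / 2^12 = 1.0181 mV.
V_rms = LSB/√12 = 294 µV.

294 µV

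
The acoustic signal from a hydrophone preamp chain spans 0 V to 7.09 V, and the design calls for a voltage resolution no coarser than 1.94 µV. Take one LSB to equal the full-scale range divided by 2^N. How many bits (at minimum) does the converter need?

22 bits

V_FS = 7.09 V.
Required number of levels: 7.09/1.94 µV = 3.6546e6; smallest N with 2^N ≥ that is 22.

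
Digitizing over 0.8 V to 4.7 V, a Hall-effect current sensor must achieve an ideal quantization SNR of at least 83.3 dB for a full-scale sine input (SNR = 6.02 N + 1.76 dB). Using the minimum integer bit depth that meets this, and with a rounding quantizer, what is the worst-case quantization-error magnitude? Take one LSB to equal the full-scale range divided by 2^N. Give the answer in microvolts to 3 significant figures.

Full-scale range = 4.7 V − (0.8 V) = 3.9 V.
N ≥ (83.3 − 1.76)/6.02 = 13.545 → N_min = 14.
One LSB is 3.9 V / 16384 = 238.04 µV.
|e|_max = LSB/2 = 119 µV.

119 µV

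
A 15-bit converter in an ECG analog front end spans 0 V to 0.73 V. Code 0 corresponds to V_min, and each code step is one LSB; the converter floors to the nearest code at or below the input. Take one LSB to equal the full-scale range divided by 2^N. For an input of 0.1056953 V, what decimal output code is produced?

V_FS = 0.73 V. LSB = 0.73 V / 2^15 ≈ 22.28 µV.
code = ⌊(V_in − V_min)/LSB⌋ = ⌊(V_in − V_min) × 2^15 / range⌋
     = ⌊(0.1056953 − (0)) × 32768 / 0.73⌋ = ⌊0.1056953 × 32768/0.73⌋
     = ⌊4744.416⌋ = 4744.

4744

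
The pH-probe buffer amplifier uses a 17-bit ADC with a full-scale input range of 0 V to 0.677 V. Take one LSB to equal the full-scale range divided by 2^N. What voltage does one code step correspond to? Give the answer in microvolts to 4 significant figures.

V_FS = 0.677 V.
Number of codes = 2^17 = 131072.
One LSB is 0.677 V / 131072 = 5.165 µV.

5.165 µV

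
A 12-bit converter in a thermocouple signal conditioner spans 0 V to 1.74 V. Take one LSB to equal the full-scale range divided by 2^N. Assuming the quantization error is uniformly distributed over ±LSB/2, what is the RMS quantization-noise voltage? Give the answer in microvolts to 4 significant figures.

122.6 µV

Span = 1.74 V.
One LSB is 1.74 V / 4096 = 424.805 µV.
σ_q = LSB/√12 = 424.805 µV/3.4641 = 122.6 µV.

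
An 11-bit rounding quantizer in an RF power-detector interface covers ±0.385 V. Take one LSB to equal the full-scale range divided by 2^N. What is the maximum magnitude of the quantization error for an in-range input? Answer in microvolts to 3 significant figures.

Range = 0.385 − (-0.385) = 0.77 V.
LSB = 0.77 V ÷ 2^11 = 0.77/2048 V = 375.98 µV.
A rounding quantizer has |error| ≤ LSB/2 = 188 µV.

188 µV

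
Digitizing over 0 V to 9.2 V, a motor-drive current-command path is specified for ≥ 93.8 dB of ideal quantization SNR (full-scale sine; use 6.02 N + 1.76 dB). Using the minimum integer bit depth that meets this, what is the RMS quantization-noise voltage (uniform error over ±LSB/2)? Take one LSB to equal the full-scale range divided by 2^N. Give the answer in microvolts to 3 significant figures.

Full-scale range = 9.2 V.
6.02 N + 1.76 ≥ 93.8 gives N ≥ 15.289, so the minimum integer is 16.
Step size = 9.2/65536 V = 140.38 µV.
σ_q = LSB/√12 = 140.38 µV/3.4641 = 40.5 µV.

40.5 µV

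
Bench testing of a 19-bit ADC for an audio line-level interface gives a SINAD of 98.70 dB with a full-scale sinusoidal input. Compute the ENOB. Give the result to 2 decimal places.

(98.70 − 1.76) / 6.02 = 96.94/6.02 = 16.1030 effective bits.

16.10 bits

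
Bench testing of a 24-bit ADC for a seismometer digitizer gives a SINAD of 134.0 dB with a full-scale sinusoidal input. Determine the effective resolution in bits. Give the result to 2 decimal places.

ENOB = (134.0 − 1.76)/6.02 = 21.9668 bits.

21.97 bits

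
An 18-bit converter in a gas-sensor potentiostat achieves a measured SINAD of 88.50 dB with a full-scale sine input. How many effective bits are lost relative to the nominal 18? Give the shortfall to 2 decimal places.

N_eff = (88.50 − 1.76)/6.02 = 14.4086 bits.
Shortfall = 18 − 14.4086 = 3.5914 bits.

3.59 bits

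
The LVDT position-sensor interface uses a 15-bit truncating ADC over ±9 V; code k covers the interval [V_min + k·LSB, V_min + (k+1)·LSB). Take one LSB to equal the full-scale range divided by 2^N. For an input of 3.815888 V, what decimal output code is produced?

Span: 9 V − (-9 V) = 18 V. LSB = 18 V / 2^15 ≈ 0.5493 mV.
code = ⌊(V_in − V_min)/LSB⌋ = ⌊(V_in − V_min) × 2^15 / range⌋
     = ⌊(3.815888 − (-9)) × 32768 / 18⌋ = ⌊12.815888 × 32768/18⌋
     = ⌊23330.612⌋ = 23330.

23330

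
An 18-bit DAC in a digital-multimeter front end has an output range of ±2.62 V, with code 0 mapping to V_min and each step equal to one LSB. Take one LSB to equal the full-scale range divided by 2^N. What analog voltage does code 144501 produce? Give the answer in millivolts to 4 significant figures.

Full-scale range = 2.62 V − (-2.62 V) = 5.24 V. LSB = 5.24 V / 2^18.
Output = V_min + (144501/262144) × range = -2.62 + 0.551228 × 5.24 V
      = -2.62 V + 2.88843 V = 0.268432 V.

268.4 mV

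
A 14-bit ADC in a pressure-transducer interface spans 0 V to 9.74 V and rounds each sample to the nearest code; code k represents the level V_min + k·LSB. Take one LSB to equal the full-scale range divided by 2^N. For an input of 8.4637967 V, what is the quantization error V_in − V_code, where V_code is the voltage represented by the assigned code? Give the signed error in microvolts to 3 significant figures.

+150 µV

Span = 9.74 V. LSB = 9.74 V / 2^14 ≈ 0.5945 mV.
Position in LSBs: (8.4637967 − (0)) × 16384/9.74 = 14237.2531; rounding gives k = 14237.
Reconstructed level: 0 + 14237 × 9.74/16384 V = 8.4636462402 V.
e = 8.4637967 − (8.4636462402) = +150 µV.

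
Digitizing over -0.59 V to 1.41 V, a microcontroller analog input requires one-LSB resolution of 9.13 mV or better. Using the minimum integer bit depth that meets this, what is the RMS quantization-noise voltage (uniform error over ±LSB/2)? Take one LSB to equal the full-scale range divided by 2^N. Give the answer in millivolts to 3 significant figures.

The full-scale span is 1.41 − (-0.59) = 2 V.
Levels needed ≥ 2/9.13 mV = 219.1. 2^8 = 256 suffices, so N_min = 8.
LSB = 2 V / 2^8 = 7.8125 mV.
RMS noise = LSB/√12 = 2.26 mV.

2.26 mV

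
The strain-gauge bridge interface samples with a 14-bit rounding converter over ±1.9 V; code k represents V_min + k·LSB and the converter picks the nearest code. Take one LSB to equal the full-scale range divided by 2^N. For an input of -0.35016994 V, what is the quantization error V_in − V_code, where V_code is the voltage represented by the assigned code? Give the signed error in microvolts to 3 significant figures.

+49.8 µV

Full-scale range = 1.9 V − (-1.9 V) = 3.8 V. LSB = 3.8 V / 2^14 ≈ 231.9 µV.
(-0.35016994 − (-1.9)) / LSB = 1.54983006 × 16384/3.8 = 6682.2147. Nearest integer: k = 6682.
V_code = V_min + k × range/2^14 = -1.9 + 6682 × 3.8/16384 = -0.35021972656 V.
V_in − V_code = -0.35016994 − (-0.35021972656) = +49.8 µV.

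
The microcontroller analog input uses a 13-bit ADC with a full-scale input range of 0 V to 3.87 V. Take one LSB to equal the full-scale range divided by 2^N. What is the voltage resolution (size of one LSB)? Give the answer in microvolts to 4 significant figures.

Range is 3.87 V.
2^13 = 8192 levels.
Step size = 3.87/8192 V = 472.4 µV.

472.4 µV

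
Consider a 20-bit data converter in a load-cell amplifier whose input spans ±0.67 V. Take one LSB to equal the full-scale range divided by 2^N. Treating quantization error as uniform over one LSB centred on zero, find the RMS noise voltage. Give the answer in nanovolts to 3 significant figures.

369 nV

The full-scale span is 0.67 − (-0.67) = 1.34 V.
LSB = 1.34 V / 2^20 = 1.2779 µV.
RMS of a uniform error over width LSB is LSB/√12 = 369 nV.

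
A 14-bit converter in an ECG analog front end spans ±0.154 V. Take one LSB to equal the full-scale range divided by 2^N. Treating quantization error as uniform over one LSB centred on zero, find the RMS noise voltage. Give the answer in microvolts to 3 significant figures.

5.43 µV

The full-scale span is 0.154 − (-0.154) = 0.308 V.
Step size = 0.308/16384 V = 18.799 µV.
For a uniform distribution on [−LSB/2, +LSB/2], V_rms = LSB/√12 = 18.799 µV/3.4641 = 5.43 µV.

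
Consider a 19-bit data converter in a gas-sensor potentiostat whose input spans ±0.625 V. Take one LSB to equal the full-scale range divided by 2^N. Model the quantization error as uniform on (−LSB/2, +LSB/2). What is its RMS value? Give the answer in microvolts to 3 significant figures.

0.688 µV

The full-scale span is 0.625 − (-0.625) = 1.25 V.
Step size = 1.25/524288 V = 2.3842 µV.
σ_q = LSB/√12 = 2.3842 µV/3.4641 = 0.688 µV.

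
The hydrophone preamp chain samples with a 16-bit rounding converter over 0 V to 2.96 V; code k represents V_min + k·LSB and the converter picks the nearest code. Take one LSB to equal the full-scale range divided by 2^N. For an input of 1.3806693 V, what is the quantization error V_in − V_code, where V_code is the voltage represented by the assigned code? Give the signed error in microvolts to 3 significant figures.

−10.6 µV

Range is 2.96 V. LSB = 2.96 V / 2^16 ≈ 45.17 µV.
Position in LSBs: (1.3806693 − (0)) × 65536/2.96 = 30568.7646; rounding gives k = 30569.
Reconstructed level: 0 + 30569 × 2.96/65536 V = 1.3806799316 V.
V_in − V_code = 1.3806693 − (1.3806799316) = −10.6 µV.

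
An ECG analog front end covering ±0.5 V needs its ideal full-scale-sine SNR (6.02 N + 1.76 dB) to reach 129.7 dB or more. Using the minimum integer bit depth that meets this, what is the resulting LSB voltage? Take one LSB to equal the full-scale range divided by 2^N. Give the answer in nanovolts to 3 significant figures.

238 nV

Full-scale range = 0.5 V − (-0.5 V) = 1 V.
Solving 6.02 N ≥ 129.7 − 1.76: N ≥ 21.252. Round up → N = 22.
Step size = 1/4194304 V = 238 nV.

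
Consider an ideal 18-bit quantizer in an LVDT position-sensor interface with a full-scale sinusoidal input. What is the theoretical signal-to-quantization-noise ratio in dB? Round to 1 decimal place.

Ideal quantization SNR: 6.02 × 18 + 1.76 dB = 110.1 dB.

110.1 dB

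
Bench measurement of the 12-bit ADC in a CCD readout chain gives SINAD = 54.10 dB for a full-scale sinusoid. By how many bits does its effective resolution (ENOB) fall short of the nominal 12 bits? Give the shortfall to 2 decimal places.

3.31 bits

N_eff = (54.10 − 1.76)/6.02 = 8.6944 bits.
Shortfall = 12 − 8.6944 = 3.3056 bits.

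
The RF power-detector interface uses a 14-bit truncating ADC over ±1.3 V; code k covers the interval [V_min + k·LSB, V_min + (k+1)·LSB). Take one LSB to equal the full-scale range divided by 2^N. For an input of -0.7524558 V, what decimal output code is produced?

Range = 1.3 − (-1.3) = 2.6 V. LSB = 2.6 V / 2^14 ≈ 158.7 µV.
V_in − V_min = -0.7524558 − (-1.3) = 0.5475442 V.
Divide by LSB: 0.5475442 × 16384/2.6 = 3450.3708.
Truncating gives code 3450.

3450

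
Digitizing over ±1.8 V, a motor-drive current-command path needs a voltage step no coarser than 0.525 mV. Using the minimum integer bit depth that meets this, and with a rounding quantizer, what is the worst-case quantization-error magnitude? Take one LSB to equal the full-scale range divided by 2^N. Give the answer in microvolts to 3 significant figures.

Range = 1.8 − (-1.8) = 3.6 V.
3.6 V / 0.525 mV = 6857. Since 2^12 = 4096 and 2^13 = 8192, N = 13.
One LSB is 3.6 V / 8192 = 439.45 µV.
|e|_max = LSB/2 = 220 µV.

220 µV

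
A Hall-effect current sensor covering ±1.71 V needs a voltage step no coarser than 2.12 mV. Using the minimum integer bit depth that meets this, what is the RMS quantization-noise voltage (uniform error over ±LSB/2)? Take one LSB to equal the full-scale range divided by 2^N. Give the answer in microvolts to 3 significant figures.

482 µV

Span: 1.71 V − (-1.71 V) = 3.42 V.
Need 2^N ≥ 3.42 V / 2.12 mV = 1613 → N_min = 11.
Step size = 3.42/2048 V = 1.6699 mV.
RMS noise = LSB/√12 = 482 µV.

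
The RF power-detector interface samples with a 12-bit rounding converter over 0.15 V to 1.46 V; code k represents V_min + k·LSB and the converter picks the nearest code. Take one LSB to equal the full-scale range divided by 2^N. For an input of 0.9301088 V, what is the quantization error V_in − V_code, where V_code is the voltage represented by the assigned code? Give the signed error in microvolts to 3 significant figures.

+57.5 µV

Full-scale range = 1.46 V − (0.15 V) = 1.31 V. LSB = 1.31 V / 2^12 ≈ 319.8 µV.
(V_in − V_min)/LSB = (0.9301088 − (0.15)) × 4096/1.31 = 2439.1799 → nearest code k = 2439.
Reconstructed level: 0.15 + 2439 × 1.31/4096 V = 0.9300512695 V.
Error = V_in − V_code = 0.9301088 − (0.9300512695) = +57.5 µV.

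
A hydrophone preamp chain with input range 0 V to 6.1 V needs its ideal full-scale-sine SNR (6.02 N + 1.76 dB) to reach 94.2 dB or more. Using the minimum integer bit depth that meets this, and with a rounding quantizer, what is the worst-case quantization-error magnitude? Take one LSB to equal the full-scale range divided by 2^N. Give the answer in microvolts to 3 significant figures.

Span = 6.1 V.
6.02 N + 1.76 ≥ 94.2 gives N ≥ 15.355, so the minimum integer is 16.
LSB = 6.1 V ÷ 2^16 = 6.1/65536 V = 93.079 µV.
Max error for round-to-nearest is LSB/2 = 46.5 µV.

46.5 µV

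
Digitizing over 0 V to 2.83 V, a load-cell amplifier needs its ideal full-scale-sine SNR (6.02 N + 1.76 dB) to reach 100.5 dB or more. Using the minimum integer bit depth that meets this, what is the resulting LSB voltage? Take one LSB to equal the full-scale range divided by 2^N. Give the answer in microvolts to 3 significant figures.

21.6 µV

V_FS = 2.83 V.
N ≥ (100.5 − 1.76)/6.02 = 16.402 → N_min = 17.
One LSB is 2.83 V / 131072 = 21.6 µV.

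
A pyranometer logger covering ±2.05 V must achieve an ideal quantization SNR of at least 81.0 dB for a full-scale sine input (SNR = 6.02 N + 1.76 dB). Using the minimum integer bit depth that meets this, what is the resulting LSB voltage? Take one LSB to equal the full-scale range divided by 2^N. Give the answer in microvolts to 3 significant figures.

Range = 2.05 − (-2.05) = 4.1 V.
Required N = ⌈(81.0 − 1.76)/6.02⌉ = ⌈13.163⌉ = 14.
Step size = 4.1/16384 V = 250 µV.

250 µV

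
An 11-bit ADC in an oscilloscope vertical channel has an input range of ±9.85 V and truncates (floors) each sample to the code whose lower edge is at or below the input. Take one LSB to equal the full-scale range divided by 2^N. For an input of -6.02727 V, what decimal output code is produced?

Full-scale range = 9.85 V − (-9.85 V) = 19.7 V. LSB = 19.7 V / 2^11 ≈ 9.619 mV.
(V_in − V_min) × 2^11/range = (-6.02727 − (-9.85)) × 2048/19.7 = 397.409.
Floor → code = 397.

397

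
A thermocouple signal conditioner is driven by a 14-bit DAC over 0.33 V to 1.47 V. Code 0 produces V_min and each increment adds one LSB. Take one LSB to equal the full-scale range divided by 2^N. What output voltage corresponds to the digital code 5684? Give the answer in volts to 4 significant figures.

0.7255 V

Range = 1.47 − (0.33) = 1.14 V. LSB = 1.14 V / 2^14.
Output = V_min + (5684/16384) × range = 0.33 + 0.346924 × 1.14 V
      = 0.33 V + 0.395493 V = 0.725493 V.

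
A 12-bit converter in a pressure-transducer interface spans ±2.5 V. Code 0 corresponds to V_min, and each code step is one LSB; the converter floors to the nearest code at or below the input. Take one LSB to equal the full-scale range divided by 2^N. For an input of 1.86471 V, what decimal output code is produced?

3575

Full-scale range = 2.5 V − (-2.5 V) = 5 V. LSB = 5 V / 2^12 ≈ 1.221 mV.
V_in − V_min = 1.86471 − (-2.5) = 4.36471 V.
Divide by LSB: 4.36471 × 4096/5 = 3575.5704.
Truncating gives code 3575.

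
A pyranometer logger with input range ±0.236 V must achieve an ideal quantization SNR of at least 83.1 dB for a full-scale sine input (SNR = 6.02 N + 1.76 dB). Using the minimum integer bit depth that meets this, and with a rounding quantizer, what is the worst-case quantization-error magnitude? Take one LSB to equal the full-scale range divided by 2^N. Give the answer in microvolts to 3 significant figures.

14.4 µV

The full-scale span is 0.236 − (-0.236) = 0.472 V.
N ≥ (83.1 − 1.76)/6.02 = 13.512 → N_min = 14.
Step size = 0.472/16384 V = 28.809 µV.
Half an LSB is 14.4 µV.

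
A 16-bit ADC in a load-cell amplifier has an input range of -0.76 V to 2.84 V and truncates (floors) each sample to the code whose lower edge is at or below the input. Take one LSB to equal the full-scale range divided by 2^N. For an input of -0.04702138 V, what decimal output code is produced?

Full-scale range = 2.84 V − (-0.76 V) = 3.6 V. LSB = 3.6 V / 2^16 ≈ 54.93 µV.
code = ⌊(V_in − V_min)/LSB⌋ = ⌊(V_in − V_min) × 2^16 / range⌋
     = ⌊(-0.04702138 − (-0.76)) × 65536 / 3.6⌋ = ⌊0.71297862 × 65536/3.6⌋
     = ⌊12979.380⌋ = 12979.

12979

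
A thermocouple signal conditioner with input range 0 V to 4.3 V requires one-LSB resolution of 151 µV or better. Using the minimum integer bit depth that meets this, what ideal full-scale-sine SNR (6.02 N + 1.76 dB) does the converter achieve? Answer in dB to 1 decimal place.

92.1 dB

Range is 4.3 V.
Need 2^N ≥ 4.3 V / 151 µV = 28480 → N_min = 15.
SNR = 6.02 × 15 + 1.76 = 92.06 dB.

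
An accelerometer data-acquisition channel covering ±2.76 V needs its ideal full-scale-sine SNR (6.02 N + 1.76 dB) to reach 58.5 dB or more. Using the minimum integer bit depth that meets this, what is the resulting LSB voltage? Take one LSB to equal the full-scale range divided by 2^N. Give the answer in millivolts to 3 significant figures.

The full-scale span is 2.76 − (-2.76) = 5.52 V.
6.02 N + 1.76 ≥ 58.5 gives N ≥ 9.425, so the minimum integer is 10.
Step size = 5.52/1024 V = 5.39 mV.

5.39 mV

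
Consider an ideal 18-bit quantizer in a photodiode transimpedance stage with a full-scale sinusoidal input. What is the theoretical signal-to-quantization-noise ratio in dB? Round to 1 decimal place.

110.1 dB

Ideal quantization SNR: 6.02 × 18 + 1.76 dB = 110.1 dB.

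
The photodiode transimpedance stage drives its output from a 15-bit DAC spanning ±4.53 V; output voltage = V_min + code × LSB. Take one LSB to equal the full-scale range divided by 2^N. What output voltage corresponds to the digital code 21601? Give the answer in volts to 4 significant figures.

Span: 4.53 V − (-4.53 V) = 9.06 V. LSB = 9.06 V / 2^15.
V_out = -4.53 + 21601 × (9.06/32768) V
      = -4.53 V + 5.97244 V = 1.44244 V.

1.442 V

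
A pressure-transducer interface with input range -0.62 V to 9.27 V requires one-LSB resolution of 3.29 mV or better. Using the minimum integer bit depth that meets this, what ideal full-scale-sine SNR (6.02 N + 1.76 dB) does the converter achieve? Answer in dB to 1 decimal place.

The full-scale span is 9.27 − (-0.62) = 9.89 V.
Levels needed ≥ 9.89/3.29 mV = 3006. 2^12 = 4096 suffices, so N_min = 12.
6.02(12) + 1.76 = 74.00 dB.

74.0 dB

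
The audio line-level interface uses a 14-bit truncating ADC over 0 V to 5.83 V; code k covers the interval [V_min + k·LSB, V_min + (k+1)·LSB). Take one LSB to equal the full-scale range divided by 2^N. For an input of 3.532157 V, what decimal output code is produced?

9926

Full-scale range = 5.83 V. LSB = 5.83 V / 2^14 ≈ 355.8 µV.
code = ⌊(V_in − V_min)/LSB⌋ = ⌊(V_in − V_min) × 2^14 / range⌋
     = ⌊(3.532157 − (0)) × 16384 / 5.83⌋ = ⌊3.532157 × 16384/5.83⌋
     = ⌊9926.391⌋ = 9926.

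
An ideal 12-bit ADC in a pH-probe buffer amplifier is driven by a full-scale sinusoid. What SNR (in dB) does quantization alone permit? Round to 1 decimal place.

74.0 dB

For an ideal N-bit converter with full-scale sine input, SNR = 6.02 N + 1.76 dB. SNR = 6.02 × 12 + 1.76 = 72.24 + 1.76 = 74.00 dB.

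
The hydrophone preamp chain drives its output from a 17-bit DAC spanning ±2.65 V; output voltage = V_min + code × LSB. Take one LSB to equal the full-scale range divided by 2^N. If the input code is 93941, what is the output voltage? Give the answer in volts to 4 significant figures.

1.149 V

Span: 2.65 V − (-2.65 V) = 5.3 V. LSB = 5.3 V / 2^17.
V_out = -2.65 + 93941 × (5.3/131072) V
      = -2.65 V + 3.79858 V = 1.14858 V.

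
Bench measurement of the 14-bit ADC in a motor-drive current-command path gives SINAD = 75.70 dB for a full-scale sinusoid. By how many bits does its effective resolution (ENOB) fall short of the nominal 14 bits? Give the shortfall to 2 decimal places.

1.72 bits

N_eff = (75.70 − 1.76)/6.02 = 12.2824 bits.
14 − 12.2824 = 1.72 bits below nominal.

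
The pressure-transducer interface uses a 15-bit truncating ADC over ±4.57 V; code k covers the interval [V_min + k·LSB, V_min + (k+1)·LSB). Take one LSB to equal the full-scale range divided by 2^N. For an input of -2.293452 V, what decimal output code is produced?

Span: 4.57 V − (-4.57 V) = 9.14 V. LSB = 9.14 V / 2^15 ≈ 278.9 µV.
V_in − V_min = -2.293452 − (-4.57) = 2.276548 V.
Divide by LSB: 2.276548 × 32768/9.14 = 8161.6986.
Truncating gives code 8161.

8161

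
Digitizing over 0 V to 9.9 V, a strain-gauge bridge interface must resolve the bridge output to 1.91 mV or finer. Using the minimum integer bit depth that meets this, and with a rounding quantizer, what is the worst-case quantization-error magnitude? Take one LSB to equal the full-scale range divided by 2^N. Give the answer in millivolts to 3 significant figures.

Full-scale range = 9.9 V.
Need 2^N ≥ 9.9 V / 1.91 mV = 5183 → N_min = 13.
Step size = 9.9/8192 V = 1.2085 mV.
Max error for round-to-nearest is LSB/2 = 0.604 mV.

0.604 mV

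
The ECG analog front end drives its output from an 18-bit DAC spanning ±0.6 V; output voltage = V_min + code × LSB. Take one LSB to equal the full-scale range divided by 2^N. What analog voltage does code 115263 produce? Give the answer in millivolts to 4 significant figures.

-72.37 mV

Full-scale range = 0.6 V − (-0.6 V) = 1.2 V. LSB = 1.2 V / 2^18.
V_out = -0.6 + 115263 × (1.2/262144) V
      = -0.6 + 0.527632 = -0.0723679 V.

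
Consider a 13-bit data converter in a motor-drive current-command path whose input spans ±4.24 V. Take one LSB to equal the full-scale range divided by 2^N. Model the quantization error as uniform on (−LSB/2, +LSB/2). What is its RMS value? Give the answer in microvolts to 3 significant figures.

Span: 4.24 V − (-4.24 V) = 8.48 V.
One LSB is 8.48 V / 8192 = 1.0352 mV.
σ_q = LSB/√12 = 1.0352 mV/3.4641 = 299 µV.

299 µV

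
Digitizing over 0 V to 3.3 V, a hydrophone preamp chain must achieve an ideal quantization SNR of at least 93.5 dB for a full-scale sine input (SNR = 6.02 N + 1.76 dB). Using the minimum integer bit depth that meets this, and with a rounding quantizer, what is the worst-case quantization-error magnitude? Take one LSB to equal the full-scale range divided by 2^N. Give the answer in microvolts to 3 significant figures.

Range is 3.3 V.
6.02 N + 1.76 ≥ 93.5 gives N ≥ 15.239, so the minimum integer is 16.
LSB = 3.3 V ÷ 2^16 = 3.3/65536 V = 50.354 µV.
Half an LSB is 25.2 µV.

25.2 µV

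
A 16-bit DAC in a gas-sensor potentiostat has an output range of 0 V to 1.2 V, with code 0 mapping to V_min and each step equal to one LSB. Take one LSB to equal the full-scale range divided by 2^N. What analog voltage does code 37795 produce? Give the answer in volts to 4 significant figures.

0.6920 V

V_FS = 1.2 V. LSB = 1.2 V / 2^16.
Output = V_min + (37795/65536) × range = 0 + 0.576706 × 1.2 V
      = 0 + 0.692047 = 0.692047 V.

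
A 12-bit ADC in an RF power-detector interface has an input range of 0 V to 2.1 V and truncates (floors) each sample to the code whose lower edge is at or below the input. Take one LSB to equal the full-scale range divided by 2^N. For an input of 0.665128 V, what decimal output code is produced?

V_FS = 2.1 V. LSB = 2.1 V / 2^12 ≈ 0.5127 mV.
V_in − V_min = 0.665128 − (0) = 0.665128 V.
Divide by LSB: 0.665128 × 4096/2.1 = 1297.3163.
Truncating gives code 1297.

1297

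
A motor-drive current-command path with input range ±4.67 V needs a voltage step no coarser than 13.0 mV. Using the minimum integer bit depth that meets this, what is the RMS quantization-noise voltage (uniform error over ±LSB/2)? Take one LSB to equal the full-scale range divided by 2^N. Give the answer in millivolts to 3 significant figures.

2.63 mV

Range = 4.67 − (-4.67) = 9.34 V.
Required number of levels: 9.34/13.0 mV = 718.46; smallest N with 2^N ≥ that is 10.
LSB = 9.34 V / 2^10 = 9.1211 mV.
V_rms = LSB/√12 = 2.63 mV.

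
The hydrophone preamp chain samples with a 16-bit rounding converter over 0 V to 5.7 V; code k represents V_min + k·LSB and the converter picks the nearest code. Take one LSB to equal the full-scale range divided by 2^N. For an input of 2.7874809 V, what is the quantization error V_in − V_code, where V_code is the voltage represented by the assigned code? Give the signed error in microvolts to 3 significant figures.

V_FS = 5.7 V. LSB = 5.7 V / 2^16 ≈ 86.98 µV.
(V_in − V_min)/LSB = (2.7874809 − (0)) × 65536/5.7 = 32049.1839 → nearest code k = 32049.
Reconstructed level: 0 + 32049 × 5.7/65536 V = 2.7874649048 V.
e = 2.7874809 − (2.7874649048) = +16.0 µV.

+16.0 µV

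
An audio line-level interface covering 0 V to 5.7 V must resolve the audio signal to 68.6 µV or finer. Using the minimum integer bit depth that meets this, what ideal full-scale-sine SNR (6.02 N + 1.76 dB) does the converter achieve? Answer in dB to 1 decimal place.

Span = 5.7 V.
Required number of levels: 5.7/68.6 µV = 83090; smallest N with 2^N ≥ that is 17.
SNR = 6.02 × 17 + 1.76 = 104.10 dB.

104.1 dB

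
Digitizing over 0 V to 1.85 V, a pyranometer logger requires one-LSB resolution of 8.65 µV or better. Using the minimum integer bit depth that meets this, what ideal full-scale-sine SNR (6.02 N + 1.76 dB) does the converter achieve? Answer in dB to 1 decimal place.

Span = 1.85 V.
1.85 V / 8.65 µV = 213900. Since 2^17 = 131072 and 2^18 = 262144, N = 18.
6.02(18) + 1.76 = 110.12 dB.

110.1 dB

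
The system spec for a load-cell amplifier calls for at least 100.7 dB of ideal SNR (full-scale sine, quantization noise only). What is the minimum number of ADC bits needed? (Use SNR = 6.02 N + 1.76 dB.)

Required N = ⌈(100.7 − 1.76)/6.02⌉ = ⌈16.435⌉ = 17.

17 bits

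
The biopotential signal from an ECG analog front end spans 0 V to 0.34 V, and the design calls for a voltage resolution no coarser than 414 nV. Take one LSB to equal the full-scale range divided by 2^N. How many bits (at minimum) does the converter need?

20 bits

Range is 0.34 V.
Need 2^N ≥ 0.34 V / 414 nV = 821300 → N_min = 20.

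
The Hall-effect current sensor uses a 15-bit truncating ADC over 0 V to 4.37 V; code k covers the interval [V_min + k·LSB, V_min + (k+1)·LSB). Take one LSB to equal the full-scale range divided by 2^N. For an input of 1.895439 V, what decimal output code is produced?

Range is 4.37 V. LSB = 4.37 V / 2^15 ≈ 133.4 µV.
V_in − V_min = 1.895439 − (0) = 1.895439 V.
Divide by LSB: 1.895439 × 32768/4.37 = 14212.7563.
Truncating gives code 14212.

14212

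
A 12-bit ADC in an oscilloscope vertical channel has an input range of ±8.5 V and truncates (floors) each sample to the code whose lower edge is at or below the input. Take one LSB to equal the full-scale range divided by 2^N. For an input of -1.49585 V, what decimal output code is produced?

The full-scale span is 8.5 − (-8.5) = 17 V. LSB = 17 V / 2^12 ≈ 4.150 mV.
V_in − V_min = -1.49585 − (-8.5) = 7.00415 V.
Divide by LSB: 7.00415 × 4096/17 = 1687.5881.
Truncating gives code 1687.

1687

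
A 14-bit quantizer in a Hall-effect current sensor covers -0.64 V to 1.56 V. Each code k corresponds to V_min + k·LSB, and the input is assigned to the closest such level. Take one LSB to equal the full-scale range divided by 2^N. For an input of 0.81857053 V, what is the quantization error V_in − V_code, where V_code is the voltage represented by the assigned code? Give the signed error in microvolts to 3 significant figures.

+50.0 µV

The full-scale span is 1.56 − (-0.64) = 2.2 V. LSB = 2.2 V / 2^14 ≈ 134.3 µV.
(V_in − V_min)/LSB = (0.81857053 − (-0.64)) × 16384/2.2 = 10862.3725 → nearest code k = 10862.
V_code = -0.64 + (10862/16384) × 2.2 = 0.81852050781 V.
V_in − V_code = 0.81857053 − (0.81852050781) = +50.0 µV.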